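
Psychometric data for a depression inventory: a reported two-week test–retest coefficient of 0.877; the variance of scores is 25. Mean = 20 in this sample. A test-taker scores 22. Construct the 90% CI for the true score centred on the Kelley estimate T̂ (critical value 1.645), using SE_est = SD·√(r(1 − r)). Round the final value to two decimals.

[19.05, 24.46]

σ = 25^(1/2) = 5.000
T̂ = 0.877(22) + 0.123(20) ≈ 21.754
SE_est = SD × √(r(1 − r)) = 5.000 × √0.108 ≈ 5.000 × 0.328 ≈ 1.642
90% CI: 21.754 ± 2.701 ≈ (19.053, 24.455)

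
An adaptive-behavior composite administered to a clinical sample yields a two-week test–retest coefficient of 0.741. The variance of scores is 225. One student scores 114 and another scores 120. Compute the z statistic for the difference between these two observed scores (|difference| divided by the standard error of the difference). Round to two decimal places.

0.56

σ = 225^(1/2) = 15.000
SEM = 15.000 * √(1 − 0.741) = 15.000 * √0.259 ≈ 15.000 * 0.509 ≈ 7.634
Standard error of the difference = 7.634·√2 ≈ 10.796
z = |114 − 120| / 10.796 = 6 / 10.796 ≈ 0.556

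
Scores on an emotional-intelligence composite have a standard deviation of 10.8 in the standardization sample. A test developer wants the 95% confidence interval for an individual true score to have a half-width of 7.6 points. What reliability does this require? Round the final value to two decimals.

0.87

Required SEM = 7.6 / 1.96 ≃ 3.8776
r = 1 − (3.8776/10.8)² ≃ 1 − 0.1289 ≃ 0.8711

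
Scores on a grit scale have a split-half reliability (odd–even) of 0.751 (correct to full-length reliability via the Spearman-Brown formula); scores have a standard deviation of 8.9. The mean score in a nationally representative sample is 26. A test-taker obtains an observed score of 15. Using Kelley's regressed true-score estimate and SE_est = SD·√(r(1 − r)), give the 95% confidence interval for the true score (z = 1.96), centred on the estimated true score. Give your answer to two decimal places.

[10.47, 22.66]

Full-length reliability (Spearman-Brown) = 2(0.751)/(1+0.751) ≈ 0.85780
T̂ = 0.85780(15) + 0.14220(26) ≈ 16.56425
SE_est = SD × √(r(1 − r)) = 8.90000 × √0.12198 ≈ 8.90000 × 0.34926 ≈ 3.10841
95% CI: 16.56425 ± 6.09249 ≈ (10.47176, 22.65674)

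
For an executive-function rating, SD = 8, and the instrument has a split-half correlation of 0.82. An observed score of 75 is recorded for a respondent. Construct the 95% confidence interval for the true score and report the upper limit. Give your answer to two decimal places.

Spearman-Brown: r = 2(0.82) / (1 + 0.82) = 1.640 / 1.820 ≈ 0.901
SEM = 8.000*√(1 − 0.901) ≈ 2.516
Margin = 1.96 * 2.516 ≈ 4.931
Upper limit = 75 + 4.931 ≈ 79.931

79.93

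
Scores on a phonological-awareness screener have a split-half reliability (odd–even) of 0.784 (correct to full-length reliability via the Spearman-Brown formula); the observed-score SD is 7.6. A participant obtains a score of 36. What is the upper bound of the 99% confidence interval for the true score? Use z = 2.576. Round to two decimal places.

r_full = 2·0.784 / (1 + 0.784) ≈ 0.879
SEM = 7.600 · √(1 − 0.879) = 7.600 · √0.121 ≈ 7.600 · 0.348 ≈ 2.644
Margin = 2.576 · 2.644 ≈ 6.812
Upper limit = 36 + 6.812 ≈ 42.812

42.81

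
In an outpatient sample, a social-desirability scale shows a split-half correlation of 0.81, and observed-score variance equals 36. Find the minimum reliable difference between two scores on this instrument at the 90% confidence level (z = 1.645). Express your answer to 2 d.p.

σ = 36^(1/2) = 6.000
Full-length reliability (Spearman-Brown) = 2(0.81)/(1+0.81) ≈ 0.895
SEM = 6.000×√(1 − 0.895) ≈ 1.944
SE_diff = √2 × SEM ≈ 2.749
Minimum reliable difference = 1.645 × SE_diff ≈ 1.645 × 2.749 ≈ 4.522

4.52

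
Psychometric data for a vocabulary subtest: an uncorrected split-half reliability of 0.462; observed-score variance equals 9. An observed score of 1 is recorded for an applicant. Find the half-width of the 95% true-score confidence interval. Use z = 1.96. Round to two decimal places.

σ = 9^(1/2) = 3.00000
Full-length reliability (Spearman-Brown) = 2(0.462)/(1+0.462) ≈ 0.63201
SEM = 3.00000*√(1 − 0.63201) ≈ 1.81986
Half-width = 1.96*1.81986 ≈ 3.56693

3.57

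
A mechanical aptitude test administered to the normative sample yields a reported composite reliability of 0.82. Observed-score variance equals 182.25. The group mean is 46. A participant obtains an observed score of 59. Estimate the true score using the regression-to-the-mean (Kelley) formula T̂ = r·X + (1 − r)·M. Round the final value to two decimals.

56.66

T̂ = 0.820(59) + 0.180(46) ≈ 56.660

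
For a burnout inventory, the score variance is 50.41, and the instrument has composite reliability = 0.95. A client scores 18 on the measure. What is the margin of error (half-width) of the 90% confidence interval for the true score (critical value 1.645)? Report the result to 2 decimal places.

2.61

σ = 50.41^(1/2) = 7.100
SEM = 7.100*√(1 − 0.950) ≈ 1.588
1.645 * SEM ≈ 2.612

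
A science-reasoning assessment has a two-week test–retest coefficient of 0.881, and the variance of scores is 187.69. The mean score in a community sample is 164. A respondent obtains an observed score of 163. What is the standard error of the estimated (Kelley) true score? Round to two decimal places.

σ = 187.69^(1/2) = 13.700
SE_est = SD × √(r(1 − r)) = 13.700 × √0.105 ≈ 13.700 × 0.324 ≈ 4.436

4.44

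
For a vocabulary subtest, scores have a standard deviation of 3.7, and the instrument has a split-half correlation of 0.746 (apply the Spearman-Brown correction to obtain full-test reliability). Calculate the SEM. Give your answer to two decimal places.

r_full = 2·0.746 / (1 + 0.746) ≈ 0.8545
The standard error of measurement is 3.7000·√(1 − 0.8545) ≈ 3.7000·0.3814 ≈ 1.4112.

1.41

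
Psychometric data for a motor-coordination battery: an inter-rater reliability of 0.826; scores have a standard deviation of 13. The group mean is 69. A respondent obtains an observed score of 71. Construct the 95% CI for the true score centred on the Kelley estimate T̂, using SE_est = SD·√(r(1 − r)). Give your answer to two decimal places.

T̂ = 0.8260(71) + 0.1740(69) ≈ 70.6520
SE_est = SD * √(r(1 − r)) = 13.0000 * √0.1437 ≈ 13.0000 * 0.3791 ≈ 4.9284
CI = 70.6520 ± 1.96 * 4.9284 → [60.9923, 80.3117]

[60.99, 80.31]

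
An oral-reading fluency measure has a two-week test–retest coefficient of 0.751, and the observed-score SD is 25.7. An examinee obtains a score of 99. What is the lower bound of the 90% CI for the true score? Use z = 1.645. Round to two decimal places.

77.90

The standard error of measurement is 25.7000×√(1 − 0.7510) ≈ 25.7000×0.4990 ≈ 12.8243.
1.645 × SEM ≈ 21.0959
Lower bound: 99 − 21.0959 = 77.9041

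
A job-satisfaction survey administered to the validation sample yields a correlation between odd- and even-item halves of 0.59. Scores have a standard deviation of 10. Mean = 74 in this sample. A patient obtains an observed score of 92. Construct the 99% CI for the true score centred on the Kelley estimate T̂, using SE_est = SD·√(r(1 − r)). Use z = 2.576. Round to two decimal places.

Spearman-Brown: r = 2(0.59) / (1 + 0.59) = 1.1800 / 1.5900 ≃ 0.7421
T̂ = r·X + (1 − r)·M = 0.7421×92 + 0.2579×74 ≃ 68.2767 + 19.0818 ≃ 87.3585
SE_est = 10.0000×√(0.7421×0.2579) ≃ 4.3746
99% CI: 87.3585 ± 11.2689 ≃ (76.0896, 98.6274)

[76.09, 98.63]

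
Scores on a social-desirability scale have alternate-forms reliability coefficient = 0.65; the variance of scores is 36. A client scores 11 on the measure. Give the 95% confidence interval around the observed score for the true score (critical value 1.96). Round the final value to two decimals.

[4.04, 17.96]

σ = 36^(1/2) = 6.00000
SEM = 6.00000×√(1 − 0.65000) ≈ 3.54965
Half-width = 1.96×3.54965 ≈ 6.95731
CI = 11 ± 6.95731 → [4.04269, 17.95731]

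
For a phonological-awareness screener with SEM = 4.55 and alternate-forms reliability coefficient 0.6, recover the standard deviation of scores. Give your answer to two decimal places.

7.19

SD = 4.55 / √(1 − 0.6) ≃ 7.194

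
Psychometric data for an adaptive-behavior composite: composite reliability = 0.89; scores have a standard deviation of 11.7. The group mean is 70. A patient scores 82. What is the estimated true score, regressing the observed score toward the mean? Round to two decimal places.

80.68

Estimated true score = 0.8900·82 + (1 − 0.8900)·70 ≈ 80.6800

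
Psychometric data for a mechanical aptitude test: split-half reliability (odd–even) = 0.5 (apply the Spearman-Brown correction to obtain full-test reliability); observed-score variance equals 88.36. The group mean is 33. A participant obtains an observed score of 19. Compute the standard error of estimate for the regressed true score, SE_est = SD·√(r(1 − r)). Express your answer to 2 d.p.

σ = 88.36^(1/2) = 9.400
r_full = 2·0.5 / (1 + 0.5) ≃ 0.667
SE_est = 9.400·√[r(1 − r)] ≃ 4.431

4.43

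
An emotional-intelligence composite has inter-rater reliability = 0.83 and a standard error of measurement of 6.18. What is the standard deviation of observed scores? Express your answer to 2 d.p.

σ = SEM·(1 − r)^(−1/2) ≈ 6.18×2.4254 ≈ 14.9887

14.99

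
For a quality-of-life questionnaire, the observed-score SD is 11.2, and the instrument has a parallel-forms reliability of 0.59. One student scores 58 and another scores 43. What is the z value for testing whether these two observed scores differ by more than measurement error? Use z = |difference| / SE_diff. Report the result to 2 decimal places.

SEM = 11.2000 · √(1 − 0.5900) = 11.2000 · √0.4100 ≃ 11.2000 · 0.6403 ≃ 7.1715
SE_diff = √2 · SEM ≃ 10.1420
z = |58 − 43| / 10.1420 = 15 / 10.1420 ≃ 1.4790

1.48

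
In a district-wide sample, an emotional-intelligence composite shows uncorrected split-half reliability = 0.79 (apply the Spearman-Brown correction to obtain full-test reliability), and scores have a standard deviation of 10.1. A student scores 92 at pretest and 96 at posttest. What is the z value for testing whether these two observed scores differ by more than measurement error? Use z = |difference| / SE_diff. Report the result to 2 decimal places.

Spearman-Brown: r = 2(0.79) / (1 + 0.79) = 1.5800 / 1.7900 ≈ 0.8827
SEM = 10.1000×√(1 − 0.8827) ≈ 3.4594
SE_diff = √2 × SEM ≈ 4.8924
z = 4 / 4.8924 ≈ 0.8176

0.82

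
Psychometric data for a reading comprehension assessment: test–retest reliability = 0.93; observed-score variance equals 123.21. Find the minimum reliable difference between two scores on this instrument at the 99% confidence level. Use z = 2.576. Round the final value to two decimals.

10.70

σ = 123.21^(1/2) = 11.100
SEM = 11.100 * √(1 − 0.930) = 11.100 * √0.070 ≃ 11.100 * 0.265 ≃ 2.937
SE_diff = SEM * √2 ≃ 2.937 * 1.414 ≃ 4.153
Smallest detectable difference = 2.576*4.153 ≃ 10.699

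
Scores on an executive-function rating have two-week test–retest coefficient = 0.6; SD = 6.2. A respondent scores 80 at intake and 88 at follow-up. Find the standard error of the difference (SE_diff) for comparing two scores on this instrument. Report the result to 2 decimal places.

5.55

The standard error of measurement is 6.20000*√(1 − 0.60000) ≈ 6.20000*0.63246 ≈ 3.92122.
SE_diff = SEM * √2 ≈ 3.92122 * 1.41421 ≈ 5.54545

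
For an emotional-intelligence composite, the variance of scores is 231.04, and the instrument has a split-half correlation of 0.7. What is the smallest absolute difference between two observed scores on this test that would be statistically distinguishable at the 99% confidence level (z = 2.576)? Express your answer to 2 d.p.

σ = 231.04^(1/2) = 15.2000
Full-length reliability (Spearman-Brown) = 2(0.7)/(1+0.7) ≈ 0.8235
SEM = 15.2000 × √(1 − 0.8235) = 15.2000 × √0.1765 ≈ 15.2000 × 0.4201 ≈ 6.3853
Standard error of the difference = 6.3853·√2 ≈ 9.0301
Minimum reliable difference = 2.576 × SE_diff ≈ 2.576 × 9.0301 ≈ 23.2617

23.26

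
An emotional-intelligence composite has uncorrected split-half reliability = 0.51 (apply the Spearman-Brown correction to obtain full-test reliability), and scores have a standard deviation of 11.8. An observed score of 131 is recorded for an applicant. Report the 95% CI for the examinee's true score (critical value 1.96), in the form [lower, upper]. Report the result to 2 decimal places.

Full-length reliability (Spearman-Brown) = 2(0.51)/(1+0.51) ≈ 0.6755
SEM = 11.8000×√(1 − 0.6755) ≈ 6.7219
1.96 × SEM ≈ 13.1749
CI = 131 ± 13.1749 → [117.8251, 144.1749]

[117.83, 144.17]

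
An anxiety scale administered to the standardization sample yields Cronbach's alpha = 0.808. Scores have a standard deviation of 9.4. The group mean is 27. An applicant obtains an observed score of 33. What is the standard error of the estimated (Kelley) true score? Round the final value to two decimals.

SE_est = 9.4000·√(0.8080·0.1920) ≃ 3.7024

3.70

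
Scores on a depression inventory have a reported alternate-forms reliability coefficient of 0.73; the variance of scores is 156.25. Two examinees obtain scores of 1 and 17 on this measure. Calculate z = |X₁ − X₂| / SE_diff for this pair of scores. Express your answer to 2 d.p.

SD = √156.25 ≈ 12.500
SEM = 12.500·√(1 − 0.730) ≈ 6.495
Standard error of the difference = 6.495·√2 ≈ 9.186
z = 16 / 9.186 ≈ 1.742

1.74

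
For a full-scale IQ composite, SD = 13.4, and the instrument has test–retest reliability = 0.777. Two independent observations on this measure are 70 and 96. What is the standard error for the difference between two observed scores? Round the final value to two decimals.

8.95

The standard error of measurement is 13.4000×√(1 − 0.7770) ≈ 13.4000×0.4722 ≈ 6.3279.
SE_diff = SEM × √2 ≈ 6.3279 × 1.4142 ≈ 8.9490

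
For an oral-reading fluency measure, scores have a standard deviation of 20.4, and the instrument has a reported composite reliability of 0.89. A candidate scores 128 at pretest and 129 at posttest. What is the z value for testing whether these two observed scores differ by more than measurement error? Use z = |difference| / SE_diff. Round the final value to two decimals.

0.10

SEM = 20.40000·√(1 − 0.89000) ≃ 6.76591
SE_diff = SEM · √2 ≃ 6.76591 · 1.41421 ≃ 9.56845
z = |128 − 129| / 9.56845 = 1 / 9.56845 ≃ 0.10451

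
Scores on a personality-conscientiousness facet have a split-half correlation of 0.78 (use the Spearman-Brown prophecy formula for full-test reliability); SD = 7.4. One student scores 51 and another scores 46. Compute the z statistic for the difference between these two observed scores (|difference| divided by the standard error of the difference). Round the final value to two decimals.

1.36

Spearman-Brown: r = 2(0.78) / (1 + 0.78) = 1.56000 / 1.78000 ≃ 0.87640
SEM = 7.40000 · √(1 − 0.87640) = 7.40000 · √0.12360 ≃ 7.40000 · 0.35156 ≃ 2.60156
SE_diff = √2 · SEM ≃ 3.67915
z = 5 / 3.67915 ≃ 1.35901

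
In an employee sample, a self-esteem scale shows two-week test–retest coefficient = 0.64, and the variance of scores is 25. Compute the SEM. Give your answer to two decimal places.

SD = √25 ≈ 5.0000
SEM = 5.0000×√(1 − 0.6400) ≈ 3.0000

3.00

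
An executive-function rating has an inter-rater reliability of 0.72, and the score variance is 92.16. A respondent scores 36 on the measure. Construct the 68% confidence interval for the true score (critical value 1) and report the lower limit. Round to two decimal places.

SD = √92.16 ≈ 9.6000
The standard error of measurement is 9.6000·√(1 − 0.7200) ≈ 9.6000·0.5292 ≈ 5.0798.
1 · SEM ≈ 5.0798
Lower bound: 36 − 5.0798 = 30.9202

30.92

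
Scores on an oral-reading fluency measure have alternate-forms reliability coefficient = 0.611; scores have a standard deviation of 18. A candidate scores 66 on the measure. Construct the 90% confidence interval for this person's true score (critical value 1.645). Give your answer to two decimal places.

SEM = 18.00000 · √(1 − 0.61100) = 18.00000 · √0.38900 ≈ 18.00000 · 0.62370 ≈ 11.22658
Margin = 1.645 · 11.22658 ≈ 18.46772
CI = 66 ± 18.46772 → [47.53228, 84.46772]

[47.53, 84.47]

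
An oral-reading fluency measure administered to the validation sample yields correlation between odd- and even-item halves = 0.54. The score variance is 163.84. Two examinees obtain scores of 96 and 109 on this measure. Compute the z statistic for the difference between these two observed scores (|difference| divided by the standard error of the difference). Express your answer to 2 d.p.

1.31

SD = √163.84 = 12.800
r_full = 2·0.54 / (1 + 0.54) ≃ 0.701
SEM = 12.800 · √(1 − 0.701) = 12.800 · √0.299 ≃ 12.800 · 0.547 ≃ 6.996
SE_diff = SEM · √2 ≃ 6.996 · 1.414 ≃ 9.893
z = 13 / 9.893 ≃ 1.314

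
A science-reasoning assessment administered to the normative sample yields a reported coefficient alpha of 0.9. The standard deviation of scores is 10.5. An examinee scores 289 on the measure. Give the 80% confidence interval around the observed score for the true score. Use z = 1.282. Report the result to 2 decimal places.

SEM = 10.5000 * √(1 − 0.9000) = 10.5000 * √0.1000 ≃ 10.5000 * 0.3162 ≃ 3.3204
Margin = 1.282 * 3.3204 ≃ 4.2567
Interval: (284.7433, 293.2567)

[284.74, 293.26]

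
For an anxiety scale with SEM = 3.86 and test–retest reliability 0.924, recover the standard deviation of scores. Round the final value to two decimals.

σ = SEM·(1 − r)^(−1/2) ≈ 3.86*3.627 ≈ 14.002

14.00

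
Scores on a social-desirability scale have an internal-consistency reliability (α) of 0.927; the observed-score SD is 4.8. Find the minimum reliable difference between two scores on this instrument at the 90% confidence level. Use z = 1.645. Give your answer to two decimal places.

SEM = 4.8000*√(1 − 0.9270) ≈ 1.2969
Standard error of the difference = 1.2969·√2 ≈ 1.8341
Smallest detectable difference = 1.645*1.8341 ≈ 3.0171

3.02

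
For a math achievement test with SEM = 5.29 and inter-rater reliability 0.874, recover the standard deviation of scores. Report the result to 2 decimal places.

SD = SEM / √(1 − r) = 5.29 / √0.1260 ≃ 5.29 / 0.3550 ≃ 14.9029

14.90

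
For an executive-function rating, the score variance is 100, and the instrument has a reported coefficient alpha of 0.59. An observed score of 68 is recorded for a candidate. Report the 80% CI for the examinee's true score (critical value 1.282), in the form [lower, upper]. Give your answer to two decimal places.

σ = 100^(1/2) = 10.000
SEM = 10.000·√(1 − 0.590) ≃ 6.403
Half-width = 1.282·6.403 ≃ 8.209
CI = 68 ± 8.209 → [59.791, 76.209]

[59.79, 76.21]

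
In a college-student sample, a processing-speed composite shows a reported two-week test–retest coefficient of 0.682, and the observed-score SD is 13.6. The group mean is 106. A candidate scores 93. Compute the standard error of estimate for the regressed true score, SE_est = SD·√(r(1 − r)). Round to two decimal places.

SE_est = SD * √(r(1 − r)) = 13.600 * √0.217 ≈ 13.600 * 0.466 ≈ 6.334

6.33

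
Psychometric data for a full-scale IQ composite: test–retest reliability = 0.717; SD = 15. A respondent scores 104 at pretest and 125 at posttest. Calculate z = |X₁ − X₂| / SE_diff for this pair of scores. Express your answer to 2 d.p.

1.86

SEM = 15.000·√(1 − 0.717) ≈ 7.980
SE_diff = √2 · SEM ≈ 11.285
z = 21 / 11.285 ≈ 1.861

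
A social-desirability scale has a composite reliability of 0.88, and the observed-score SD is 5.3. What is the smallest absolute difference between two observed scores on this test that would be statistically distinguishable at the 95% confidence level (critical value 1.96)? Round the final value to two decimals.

SEM = 5.3000 * √(1 − 0.8800) = 5.3000 * √0.1200 ≈ 5.3000 * 0.3464 ≈ 1.8360
Standard error of the difference = 1.8360·√2 ≈ 2.5965
Minimum reliable difference = 1.96 * SE_diff ≈ 1.96 * 2.5965 ≈ 5.0891

5.09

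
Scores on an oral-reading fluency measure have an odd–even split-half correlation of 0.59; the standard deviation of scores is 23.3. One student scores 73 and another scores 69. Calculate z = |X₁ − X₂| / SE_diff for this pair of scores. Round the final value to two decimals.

0.24

Spearman-Brown: r = 2(0.59) / (1 + 0.59) = 1.18000 / 1.59000 ≈ 0.74214
SEM = 23.30000 × √(1 − 0.74214) = 23.30000 × √0.25786 ≈ 23.30000 × 0.50780 ≈ 11.83176
SE_diff = √2 × SEM ≈ 16.73263
z = 4 / 16.73263 ≈ 0.23905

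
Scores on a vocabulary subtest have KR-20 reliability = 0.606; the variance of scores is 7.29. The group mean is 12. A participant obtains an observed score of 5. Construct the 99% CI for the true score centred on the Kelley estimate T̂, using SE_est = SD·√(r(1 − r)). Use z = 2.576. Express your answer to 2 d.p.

SD = √7.29 ≃ 2.7000
Estimated true score = 0.6060*5 + (1 − 0.6060)*12 ≃ 7.7580
SE_est = 2.7000*√(0.6060*0.3940) ≃ 1.3193
99% CI: 7.7580 ± 3.3986 ≃ (4.3594, 11.1566)

[4.36, 11.16]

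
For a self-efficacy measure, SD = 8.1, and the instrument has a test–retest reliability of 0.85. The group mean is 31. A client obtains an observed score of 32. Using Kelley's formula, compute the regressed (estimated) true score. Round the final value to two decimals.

31.85

T̂ = 0.8500(32) + 0.1500(31) ≃ 31.8500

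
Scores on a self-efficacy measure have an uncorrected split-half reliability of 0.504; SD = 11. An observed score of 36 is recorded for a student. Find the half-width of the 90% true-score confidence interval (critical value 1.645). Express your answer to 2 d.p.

10.39

Full-length reliability (Spearman-Brown) = 2(0.504)/(1+0.504) ≃ 0.6702
The standard error of measurement is 11.0000×√(1 − 0.6702) ≃ 11.0000×0.5743 ≃ 6.3170.
1.645 × SEM ≃ 10.3914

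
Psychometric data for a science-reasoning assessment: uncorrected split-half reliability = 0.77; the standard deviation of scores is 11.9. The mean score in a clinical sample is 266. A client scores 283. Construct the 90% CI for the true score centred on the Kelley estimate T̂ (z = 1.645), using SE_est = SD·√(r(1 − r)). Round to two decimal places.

[274.21, 287.37]

Spearman-Brown: r = 2(0.77) / (1 + 0.77) = 1.54000 / 1.77000 ≈ 0.87006
T̂ = 0.87006(283) + 0.12994(266) ≈ 280.79096
SE_est = SD × √(r(1 − r)) = 11.90000 × √0.11306 ≈ 11.90000 × 0.33624 ≈ 4.00127
90% CI: 280.79096 ± 6.58209 ≈ (274.20887, 287.37305)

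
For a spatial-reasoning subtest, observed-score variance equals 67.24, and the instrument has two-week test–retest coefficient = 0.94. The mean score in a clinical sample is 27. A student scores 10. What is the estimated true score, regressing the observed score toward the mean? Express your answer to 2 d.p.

T̂ = 0.94000(10) + 0.06000(27) ≈ 11.02000

11.02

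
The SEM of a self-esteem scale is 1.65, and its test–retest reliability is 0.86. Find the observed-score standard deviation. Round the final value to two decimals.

SD = 1.65 / √(1 − 0.86) ≈ 4.410

4.41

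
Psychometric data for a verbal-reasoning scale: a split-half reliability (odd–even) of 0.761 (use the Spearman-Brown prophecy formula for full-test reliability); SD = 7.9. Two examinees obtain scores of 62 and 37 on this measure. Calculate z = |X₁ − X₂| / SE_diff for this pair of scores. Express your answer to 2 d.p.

r_full = 2·0.761 / (1 + 0.761) ≃ 0.864
The standard error of measurement is 7.900*√(1 − 0.864) ≃ 7.900*0.368 ≃ 2.910.
SE_diff = SEM * √2 ≃ 2.910 * 1.414 ≃ 4.116
z = 25 / 4.116 ≃ 6.074

6.07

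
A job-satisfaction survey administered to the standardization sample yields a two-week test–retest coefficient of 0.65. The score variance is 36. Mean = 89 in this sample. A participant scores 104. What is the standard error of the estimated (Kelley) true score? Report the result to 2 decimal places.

2.86

SD = √36 = 6.0000
SE_est = 6.0000·√[r(1 − r)] ≈ 2.8618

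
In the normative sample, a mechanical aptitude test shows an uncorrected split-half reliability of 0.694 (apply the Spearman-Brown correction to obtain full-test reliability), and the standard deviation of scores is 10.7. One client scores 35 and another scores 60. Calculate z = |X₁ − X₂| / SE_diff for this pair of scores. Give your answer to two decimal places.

3.89

r_full = 2·0.694 / (1 + 0.694) ≈ 0.819
SEM = 10.700·√(1 − 0.819) ≈ 4.548
SE_diff = √2 · SEM ≈ 6.431
z = 25 / 6.431 ≈ 3.887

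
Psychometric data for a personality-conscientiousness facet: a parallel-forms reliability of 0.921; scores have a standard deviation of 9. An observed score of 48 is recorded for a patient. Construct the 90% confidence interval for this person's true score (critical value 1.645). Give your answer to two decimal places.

SEM = 9.00000 × √(1 − 0.92100) = 9.00000 × √0.07900 ≈ 9.00000 × 0.28107 ≈ 2.52962
Margin = 1.645 × 2.52962 ≈ 4.16123
Interval: (43.83877, 52.16123)

[43.84, 52.16]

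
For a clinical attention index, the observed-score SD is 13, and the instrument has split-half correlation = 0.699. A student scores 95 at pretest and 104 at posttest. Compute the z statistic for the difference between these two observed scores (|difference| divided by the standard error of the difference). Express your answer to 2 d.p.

1.16

Full-length reliability (Spearman-Brown) = 2(0.699)/(1+0.699) ≈ 0.823
The standard error of measurement is 13.000*√(1 − 0.823) ≈ 13.000*0.421 ≈ 5.472.
SE_diff = SEM * √2 ≈ 5.472 * 1.414 ≈ 7.738
z = 9 / 7.738 ≈ 1.163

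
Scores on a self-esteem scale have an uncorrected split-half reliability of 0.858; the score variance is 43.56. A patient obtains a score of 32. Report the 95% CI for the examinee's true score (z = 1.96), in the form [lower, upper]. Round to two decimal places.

[28.42, 35.58]

SD = √43.56 = 6.600
r_full = 2·0.858 / (1 + 0.858) ≈ 0.924
SEM = 6.600 * √(1 − 0.924) = 6.600 * √0.076 ≈ 6.600 * 0.276 ≈ 1.825
1.96 * SEM ≈ 3.576
CI = 32 ± 3.576 → [28.424, 35.576]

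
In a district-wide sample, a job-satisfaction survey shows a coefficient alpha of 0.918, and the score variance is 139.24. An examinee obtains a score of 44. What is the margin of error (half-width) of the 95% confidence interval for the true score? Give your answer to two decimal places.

SD = √139.24 = 11.8000
SEM = 11.8000 * √(1 − 0.9180) = 11.8000 * √0.0820 ≈ 11.8000 * 0.2864 ≈ 3.3790
Half-width = 1.96*3.3790 ≈ 6.6229

6.62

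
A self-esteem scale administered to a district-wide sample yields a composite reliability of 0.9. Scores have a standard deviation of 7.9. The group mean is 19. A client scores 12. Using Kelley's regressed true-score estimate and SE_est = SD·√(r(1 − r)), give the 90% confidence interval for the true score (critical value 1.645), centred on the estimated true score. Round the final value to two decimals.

[8.80, 16.60]

T̂ = r·X + (1 − r)·M = 0.9000×12 + 0.1000×19 = 10.8000 + 1.9000 ≈ 12.7000
SE_est = 7.9000×√(0.9000×0.1000) ≈ 2.3700
90% CI: 12.7000 ± 3.8987 ≈ (8.8013, 16.5986)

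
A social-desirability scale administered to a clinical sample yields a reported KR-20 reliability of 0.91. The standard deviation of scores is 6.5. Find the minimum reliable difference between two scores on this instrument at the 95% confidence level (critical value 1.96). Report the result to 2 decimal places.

SEM = 6.5000·√(1 − 0.9100) ≈ 1.9500
Standard error of the difference = 1.9500·√2 ≈ 2.7577
Minimum reliable difference = 1.96 · SE_diff ≈ 1.96 · 2.7577 ≈ 5.4051

5.41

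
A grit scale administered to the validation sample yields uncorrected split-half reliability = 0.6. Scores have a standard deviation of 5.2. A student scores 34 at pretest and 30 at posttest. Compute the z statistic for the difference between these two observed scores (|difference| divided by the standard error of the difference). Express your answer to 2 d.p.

1.09

Full-length reliability (Spearman-Brown) = 2(0.6)/(1+0.6) ≃ 0.7500
The standard error of measurement is 5.2000×√(1 − 0.7500) ≃ 5.2000×0.5000 ≃ 2.6000.
Standard error of the difference = 2.6000·√2 ≃ 3.6770
z = 4 / 3.6770 ≃ 1.0879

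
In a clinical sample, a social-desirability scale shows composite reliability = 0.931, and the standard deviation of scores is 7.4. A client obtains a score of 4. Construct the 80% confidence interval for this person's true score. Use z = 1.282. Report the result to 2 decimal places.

SEM = 7.40000×√(1 − 0.93100) ≃ 1.94382
Half-width = 1.282×1.94382 ≃ 2.49198
80% CI: 4 ± 2.49198 = [1.50802, 6.49198]

[1.51, 6.49]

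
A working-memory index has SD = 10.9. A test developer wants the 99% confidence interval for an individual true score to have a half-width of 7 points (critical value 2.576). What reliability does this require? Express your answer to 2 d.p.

Required SEM = 7 / 2.576 ≃ 2.717
Required reliability = 1 − (SEM/SD)² = 1 − 0.062 ≃ 0.938

0.94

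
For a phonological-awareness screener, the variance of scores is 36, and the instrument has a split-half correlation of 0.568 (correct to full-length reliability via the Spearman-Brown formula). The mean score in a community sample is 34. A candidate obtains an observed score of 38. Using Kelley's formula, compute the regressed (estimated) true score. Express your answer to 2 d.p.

36.90

Full-length reliability (Spearman-Brown) = 2(0.568)/(1+0.568) ≈ 0.72449
Estimated true score = 0.72449*38 + (1 − 0.72449)*34 ≈ 36.89796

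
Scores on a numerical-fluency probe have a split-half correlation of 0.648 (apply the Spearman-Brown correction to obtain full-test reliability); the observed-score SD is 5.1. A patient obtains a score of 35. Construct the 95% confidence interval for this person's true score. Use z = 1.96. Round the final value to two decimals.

[30.38, 39.62]

r_full = 2·0.648 / (1 + 0.648) ≈ 0.78641
SEM = 5.10000×√(1 − 0.78641) ≈ 2.35702
Half-width = 1.96×2.35702 ≈ 4.61976
CI = 35 ± 4.61976 → [30.38024, 39.61976]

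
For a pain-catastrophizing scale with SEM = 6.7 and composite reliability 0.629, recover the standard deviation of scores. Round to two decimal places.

11.00

SD = SEM / √(1 − r) = 6.7 / √0.3710 ≃ 6.7 / 0.6091 ≃ 10.9999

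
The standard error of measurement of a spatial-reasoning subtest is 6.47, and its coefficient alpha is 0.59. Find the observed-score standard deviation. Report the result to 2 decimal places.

10.10

SD = 6.47 / √(1 − 0.59) ≈ 10.10444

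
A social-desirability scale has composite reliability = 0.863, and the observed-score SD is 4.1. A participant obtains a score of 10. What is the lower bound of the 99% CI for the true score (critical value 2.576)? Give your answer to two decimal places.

SEM = 4.10000 × √(1 − 0.86300) = 4.10000 × √0.13700 ≈ 4.10000 × 0.37014 ≈ 1.51755
Half-width = 2.576×1.51755 ≈ 3.90922
Lower bound: 10 − 3.90922 = 6.09078

6.09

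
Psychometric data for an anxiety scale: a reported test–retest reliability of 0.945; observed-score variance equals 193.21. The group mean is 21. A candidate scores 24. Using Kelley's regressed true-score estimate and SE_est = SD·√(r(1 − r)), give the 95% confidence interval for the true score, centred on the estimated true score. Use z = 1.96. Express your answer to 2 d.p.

σ = 193.21^(1/2) = 13.900
T̂ = 0.945(24) + 0.055(21) ≃ 23.835
SE_est = 13.900·√[r(1 − r)] ≃ 3.169
95% CI: 23.835 ± 6.211 ≃ (17.624, 30.046)

[17.62, 30.05]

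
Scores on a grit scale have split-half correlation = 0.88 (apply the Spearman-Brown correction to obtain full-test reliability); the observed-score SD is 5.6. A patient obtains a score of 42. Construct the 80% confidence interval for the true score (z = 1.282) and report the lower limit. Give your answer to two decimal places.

Spearman-Brown: r = 2(0.88) / (1 + 0.88) = 1.7600 / 1.8800 ≃ 0.9362
SEM = 5.6000 * √(1 − 0.9362) = 5.6000 * √0.0638 ≃ 5.6000 * 0.2526 ≃ 1.4148
1.282 * SEM ≃ 1.8138
Lower bound: 42 − 1.8138 = 40.1862

40.19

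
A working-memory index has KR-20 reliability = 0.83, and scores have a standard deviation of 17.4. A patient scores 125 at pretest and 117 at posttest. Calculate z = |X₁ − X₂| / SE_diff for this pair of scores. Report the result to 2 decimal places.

SEM = 17.4000·√(1 − 0.8300) ≈ 7.1742
SE_diff = SEM · √2 ≈ 7.1742 · 1.4142 ≈ 10.1459
z = |125 − 117| / 10.1459 = 8 / 10.1459 ≈ 0.7885

0.79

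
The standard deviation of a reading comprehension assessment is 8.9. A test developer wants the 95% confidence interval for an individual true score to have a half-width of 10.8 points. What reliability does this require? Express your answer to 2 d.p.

0.62

SEM needed = half-width / z = 10.8/1.96 ≃ 5.5102
r = 1 − (5.5102/8.9)² ≃ 1 − 0.3833 ≃ 0.6167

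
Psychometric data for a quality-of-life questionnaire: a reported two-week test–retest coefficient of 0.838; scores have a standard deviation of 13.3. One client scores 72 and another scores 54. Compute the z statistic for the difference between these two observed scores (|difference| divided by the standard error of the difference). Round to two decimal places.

2.38

SEM = 13.300 × √(1 − 0.838) = 13.300 × √0.162 ≈ 13.300 × 0.402 ≈ 5.353
Standard error of the difference = 5.353·√2 ≈ 7.570
z = |72 − 54| / 7.570 = 18 / 7.570 ≈ 2.378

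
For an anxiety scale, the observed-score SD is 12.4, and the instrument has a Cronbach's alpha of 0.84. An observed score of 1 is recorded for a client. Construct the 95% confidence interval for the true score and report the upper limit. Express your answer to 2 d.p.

10.72

The standard error of measurement is 12.400×√(1 − 0.840) ≈ 12.400×0.400 ≈ 4.960.
1.96 × SEM ≈ 9.722
Upper bound: 1 + 9.722 = 10.722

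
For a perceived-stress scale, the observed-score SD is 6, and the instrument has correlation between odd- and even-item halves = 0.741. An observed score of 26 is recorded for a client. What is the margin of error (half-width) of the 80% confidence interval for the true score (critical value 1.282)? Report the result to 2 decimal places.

r_full = 2·0.741 / (1 + 0.741) ≈ 0.8512
SEM = 6.0000 × √(1 − 0.8512) = 6.0000 × √0.1488 ≈ 6.0000 × 0.3857 ≈ 2.3142
Margin = 1.282 × 2.3142 ≈ 2.9668

2.97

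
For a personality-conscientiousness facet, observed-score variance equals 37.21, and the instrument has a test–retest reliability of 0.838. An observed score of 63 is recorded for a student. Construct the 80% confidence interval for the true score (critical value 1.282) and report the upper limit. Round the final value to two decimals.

SD = √37.21 ≈ 6.1000
SEM = 6.1000 × √(1 − 0.8380) = 6.1000 × √0.1620 ≈ 6.1000 × 0.4025 ≈ 2.4552
Half-width = 1.282×2.4552 ≈ 3.1476
Upper bound: 63 + 3.1476 = 66.1476

66.15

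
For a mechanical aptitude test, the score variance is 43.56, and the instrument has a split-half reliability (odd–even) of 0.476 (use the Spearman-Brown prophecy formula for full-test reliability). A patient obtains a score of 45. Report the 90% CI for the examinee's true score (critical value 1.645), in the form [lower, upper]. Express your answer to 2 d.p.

[38.53, 51.47]

SD = √43.56 ≃ 6.6000
Full-length reliability (Spearman-Brown) = 2(0.476)/(1+0.476) ≃ 0.6450
SEM = 6.6000 · √(1 − 0.6450) = 6.6000 · √0.3550 ≃ 6.6000 · 0.5958 ≃ 3.9325
Half-width = 1.645·3.9325 ≃ 6.4689
CI = 45 ± 6.4689 → [38.5311, 51.4689]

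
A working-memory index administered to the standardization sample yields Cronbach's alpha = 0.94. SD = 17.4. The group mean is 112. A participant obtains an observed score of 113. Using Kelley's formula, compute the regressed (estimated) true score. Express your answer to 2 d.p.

T̂ = 0.9400(113) + 0.0600(112) ≈ 112.9400

112.94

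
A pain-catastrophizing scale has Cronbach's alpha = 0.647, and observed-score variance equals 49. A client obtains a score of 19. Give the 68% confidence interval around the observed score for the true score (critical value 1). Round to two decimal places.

[14.84, 23.16]

σ = 49^(1/2) = 7.000
The standard error of measurement is 7.000·√(1 − 0.647) ≈ 7.000·0.594 ≈ 4.159.
1 · SEM ≈ 4.159
Interval: (14.841, 23.159)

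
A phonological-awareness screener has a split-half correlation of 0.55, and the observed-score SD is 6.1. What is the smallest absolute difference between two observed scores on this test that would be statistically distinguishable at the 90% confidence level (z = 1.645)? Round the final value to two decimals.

Spearman-Brown: r = 2(0.55) / (1 + 0.55) = 1.1000 / 1.5500 ≈ 0.7097
SEM = 6.1000 × √(1 − 0.7097) = 6.1000 × √0.2903 ≈ 6.1000 × 0.5388 ≈ 3.2868
Standard error of the difference = 3.2868·√2 ≈ 4.6482
Smallest detectable difference = 1.645×4.6482 ≈ 7.6463

7.65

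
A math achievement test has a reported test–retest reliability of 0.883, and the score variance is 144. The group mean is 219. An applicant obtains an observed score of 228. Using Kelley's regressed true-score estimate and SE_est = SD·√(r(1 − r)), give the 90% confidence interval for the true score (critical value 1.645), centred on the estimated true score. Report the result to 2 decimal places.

SD = √144 = 12.0000
T̂ = 0.8830(228) + 0.1170(219) ≃ 226.9470
SE_est = SD × √(r(1 − r)) = 12.0000 × √0.1033 ≃ 12.0000 × 0.3214 ≃ 3.8570
CI = 226.9470 ± 1.645 × 3.8570 → [220.6022, 233.2918]

[220.60, 233.29]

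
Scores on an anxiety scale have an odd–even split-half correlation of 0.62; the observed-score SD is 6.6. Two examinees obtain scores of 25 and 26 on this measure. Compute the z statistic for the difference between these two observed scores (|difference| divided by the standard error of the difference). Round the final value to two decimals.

0.22

Full-length reliability (Spearman-Brown) = 2(0.62)/(1+0.62) ≈ 0.76543
SEM = 6.60000 * √(1 − 0.76543) = 6.60000 * √0.23457 ≈ 6.60000 * 0.48432 ≈ 3.19653
SE_diff = SEM * √2 ≈ 3.19653 * 1.41421 ≈ 4.52057
z = 1 / 4.52057 ≈ 0.22121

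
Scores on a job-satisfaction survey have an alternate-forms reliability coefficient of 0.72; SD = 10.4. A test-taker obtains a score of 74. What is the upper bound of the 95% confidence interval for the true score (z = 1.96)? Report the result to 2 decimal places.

SEM = 10.4000·√(1 − 0.7200) ≈ 5.5032
Half-width = 1.96·5.5032 ≈ 10.7862
Upper bound: 74 + 10.7862 = 84.7862

84.79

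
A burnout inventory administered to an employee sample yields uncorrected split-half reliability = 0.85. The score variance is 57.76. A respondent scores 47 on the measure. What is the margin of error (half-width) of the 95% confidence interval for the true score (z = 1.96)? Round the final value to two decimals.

σ = 57.76^(1/2) = 7.6000
r_full = 2·0.85 / (1 + 0.85) ≈ 0.9189
SEM = 7.6000 * √(1 − 0.9189) = 7.6000 * √0.0811 ≈ 7.6000 * 0.2847 ≈ 2.1641
1.96 * SEM ≈ 4.2416

4.24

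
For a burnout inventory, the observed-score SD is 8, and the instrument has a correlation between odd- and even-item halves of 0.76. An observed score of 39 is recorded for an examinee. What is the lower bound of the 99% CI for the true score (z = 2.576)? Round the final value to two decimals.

r_full = 2·0.76 / (1 + 0.76) ≈ 0.8636
SEM = 8.0000·√(1 − 0.8636) ≈ 2.9542
Half-width = 2.576·2.9542 ≈ 7.6100
Lower limit = 39 − 7.6100 ≈ 31.3900

31.39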